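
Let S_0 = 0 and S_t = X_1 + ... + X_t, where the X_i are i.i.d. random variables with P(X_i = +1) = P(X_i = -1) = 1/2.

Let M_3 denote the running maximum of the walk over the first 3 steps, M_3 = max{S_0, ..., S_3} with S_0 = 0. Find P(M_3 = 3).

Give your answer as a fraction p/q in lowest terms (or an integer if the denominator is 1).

Answer: 1/8

Derivation:
Let M_3 = max(S_0,...,S_3). Use the reflection principle: for j ≥ 1, #{paths with M_3 ≥ j} = #{S_3 ≥ j} + #{S_3 ≥ j+1}.
By reflection, #{M_3 ≥ 3} = #{S_3 ≥ 3} + #{S_3 ≥ 4} = 1 + 0 = 1.
#{M_3 ≥ 4} = #{S_3 ≥ 4} + #{S_3 ≥ 5} = 0 + 0 = 0.
#{M_3 = 3} = 1 - 0 = 1.
P(M_3 = 3) = 1/8 = 1/8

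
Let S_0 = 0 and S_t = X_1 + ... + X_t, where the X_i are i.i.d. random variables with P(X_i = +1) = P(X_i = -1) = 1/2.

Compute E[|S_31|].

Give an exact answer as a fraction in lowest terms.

S_31 takes values m ≡ 1 (mod 2) with |m| ≤ 31; P(S_31=m) = C(31,(31+m)/2)/2^31.
Total paths: 2^31 = 2147483648
Distribution: P(S=-31)=1/2147483648, P(S=-29)=31/2147483648, P(S=-27)=465/2147483648, P(S=-25)=4495/2147483648, P(S=-23)=31465/2147483648, P(S=-21)=169911/2147483648, P(S=-19)=736281/2147483648, P(S=-17)=2629575/2147483648, P(S=-15)=7888725/2147483648, P(S=-13)=20160075/2147483648, P(S=-11)=44352165/2147483648, P(S=-9)=84672315/2147483648, P(S=-7)=141120525/2147483648, P(S=-5)=206253075/2147483648, P(S=-3)=265182525/2147483648, P(S=-1)=300540195/2147483648, P(S=1)=300540195/2147483648, P(S=3)=265182525/2147483648, P(S=5)=206253075/2147483648, P(S=7)=141120525/2147483648, P(S=9)=84672315/2147483648, P(S=11)=44352165/2147483648, P(S=13)=20160075/2147483648, P(S=15)=7888725/2147483648, P(S=17)=2629575/2147483648, P(S=19)=736281/2147483648, P(S=21)=169911/2147483648, P(S=23)=31465/2147483648, P(S=25)=4495/2147483648, P(S=27)=465/2147483648, P(S=29)=31/2147483648, P(S=31)=1/2147483648
E[|S_31|] = Σ_m |m|·P(S_31=m) = 9617286240/2147483648 = 300540195/67108864

Answer: 300540195/67108864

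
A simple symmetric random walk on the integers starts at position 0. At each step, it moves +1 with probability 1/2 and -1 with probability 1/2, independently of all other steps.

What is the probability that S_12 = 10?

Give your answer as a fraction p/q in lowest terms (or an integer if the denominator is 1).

To reach position 10 after 12 steps: need 11 steps of +1 and 1 of -1.
Favorable paths: C(12,11) = 12
Total paths: 2^12 = 4096
P = 12/4096 = 3/1024

Answer: 3/1024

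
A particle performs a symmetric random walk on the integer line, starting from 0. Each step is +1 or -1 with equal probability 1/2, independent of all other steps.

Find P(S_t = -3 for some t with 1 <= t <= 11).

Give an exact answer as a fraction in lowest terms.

Answer: 397/1024

Derivation:
Count via complement. Let g(t,s) = #length-t paths at position s with S_1..S_t all ≠ -3.
g(t,s) = g(t-1,s-1) + g(t-1,s+1) for s ≠ -3; g(t,-3) = 0.
t=0: g(0,0)=1
t=1: g(1,-1)=1 g(1,1)=1
t=2: g(2,-2)=1 g(2,0)=2 g(2,2)=1
t=3: g(3,-1)=3 g(3,1)=3 g(3,3)=1
t=4: g(4,-2)=3 g(4,0)=6 g(4,2)=4 g(4,4)=1
t=5: g(5,-1)=9 g(5,1)=10 g(5,3)=5 g(5,5)=1
t=6: g(6,-2)=9 g(6,0)=19 g(6,2)=15 g(6,4)=6 g(6,6)=1
t=7: g(7,-1)=28 g(7,1)=34 g(7,3)=21 g(7,5)=7 g(7,7)=1
t=8: g(8,-2)=28 g(8,0)=62 g(8,2)=55 g(8,4)=28 g(8,6)=8 g(8,8)=1
t=9: g(9,-1)=90 g(9,1)=117 g(9,3)=83 g(9,5)=36 g(9,7)=9 g(9,9)=1
t=10: g(10,-2)=90 g(10,0)=207 g(10,2)=200 g(10,4)=119 g(10,6)=45 g(10,8)=10 g(10,10)=1
t=11: g(11,-1)=297 g(11,1)=407 g(11,3)=319 g(11,5)=164 g(11,7)=55 g(11,9)=11 g(11,11)=1
Paths never hitting -3: Σ_s g(11,s) = 1254
Paths hitting -3: 2^11 - 1254 = 794
P = 794/2048 = 397/1024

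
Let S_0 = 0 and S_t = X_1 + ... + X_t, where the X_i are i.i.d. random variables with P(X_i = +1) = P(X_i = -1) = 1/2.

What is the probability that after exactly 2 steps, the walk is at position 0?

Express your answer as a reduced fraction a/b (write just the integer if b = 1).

To return to 0 after 2 steps: need exactly 1 step of +1 and 1 of -1.
Favorable paths: C(2,1) = 2
Total paths: 2^2 = 4
P = 2/4 = 1/2

Answer: 1/2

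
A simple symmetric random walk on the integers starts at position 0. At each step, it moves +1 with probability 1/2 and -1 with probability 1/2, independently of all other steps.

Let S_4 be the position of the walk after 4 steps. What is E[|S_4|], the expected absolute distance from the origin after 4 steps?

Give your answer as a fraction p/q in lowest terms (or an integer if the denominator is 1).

Answer: 3/2

Derivation:
S_4 takes values m ≡ 0 (mod 2) with |m| ≤ 4; P(S_4=m) = C(4,(4+m)/2)/2^4.
Total paths: 2^4 = 16
Distribution: P(S=-4)=1/16, P(S=-2)=4/16, P(S=0)=6/16, P(S=2)=4/16, P(S=4)=1/16
E[|S_4|] = Σ_m |m|·P(S_4=m) = 24/16 = 3/2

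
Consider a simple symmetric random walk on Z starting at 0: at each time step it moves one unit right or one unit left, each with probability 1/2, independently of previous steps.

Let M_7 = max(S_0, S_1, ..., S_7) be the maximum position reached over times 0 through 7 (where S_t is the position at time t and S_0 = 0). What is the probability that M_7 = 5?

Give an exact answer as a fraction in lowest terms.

Answer: 7/128

Derivation:
Let M_7 = max(S_0,...,S_7). Use the reflection principle: for j ≥ 1, #{paths with M_7 ≥ j} = #{S_7 ≥ j} + #{S_7 ≥ j+1}.
By reflection, #{M_7 ≥ 5} = #{S_7 ≥ 5} + #{S_7 ≥ 6} = 8 + 1 = 9.
#{M_7 ≥ 6} = #{S_7 ≥ 6} + #{S_7 ≥ 7} = 1 + 1 = 2.
#{M_7 = 5} = 9 - 2 = 7.
P(M_7 = 5) = 7/128 = 7/128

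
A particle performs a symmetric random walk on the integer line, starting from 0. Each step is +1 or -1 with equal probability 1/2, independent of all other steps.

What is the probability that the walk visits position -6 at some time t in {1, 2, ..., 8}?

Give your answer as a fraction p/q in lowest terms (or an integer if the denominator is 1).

Count via complement. Let g(t,s) = #length-t paths at position s with S_1..S_t all ≠ -6.
g(t,s) = g(t-1,s-1) + g(t-1,s+1) for s ≠ -6; g(t,-6) = 0.
t=0: g(0,0)=1
t=1: g(1,-1)=1 g(1,1)=1
t=2: g(2,-2)=1 g(2,0)=2 g(2,2)=1
t=3: g(3,-3)=1 g(3,-1)=3 g(3,1)=3 g(3,3)=1
t=4: g(4,-4)=1 g(4,-2)=4 g(4,0)=6 g(4,2)=4 g(4,4)=1
t=5: g(5,-5)=1 g(5,-3)=5 g(5,-1)=10 g(5,1)=10 g(5,3)=5 g(5,5)=1
t=6: g(6,-4)=6 g(6,-2)=15 g(6,0)=20 g(6,2)=15 g(6,4)=6 g(6,6)=1
t=7: g(7,-5)=6 g(7,-3)=21 g(7,-1)=35 g(7,1)=35 g(7,3)=21 g(7,5)=7 g(7,7)=1
t=8: g(8,-4)=27 g(8,-2)=56 g(8,0)=70 g(8,2)=56 g(8,4)=28 g(8,6)=8 g(8,8)=1
Paths never hitting -6: Σ_s g(8,s) = 246
Paths hitting -6: 2^8 - 246 = 10
P = 10/256 = 5/128

Answer: 5/128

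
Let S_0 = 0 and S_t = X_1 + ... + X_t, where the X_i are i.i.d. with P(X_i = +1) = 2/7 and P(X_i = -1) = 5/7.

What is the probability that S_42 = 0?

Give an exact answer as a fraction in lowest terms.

Answer: 538257874440000000000000000000000/311973482284542371301330321821976049

Derivation:
To be at 0 after 42 steps: need exactly 21 steps of +1 and 21 of -1.
Number of such sequences: C(42,21) = 538257874440
Each has probability (2/7)^21 · (5/7)^21 = 1000000000000000000000/311973482284542371301330321821976049
P = 538257874440 · 1000000000000000000000/311973482284542371301330321821976049 = 538257874440000000000000000000000/311973482284542371301330321821976049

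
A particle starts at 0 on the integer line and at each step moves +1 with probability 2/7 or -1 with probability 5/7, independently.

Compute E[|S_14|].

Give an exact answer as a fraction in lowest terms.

Answer: 593198750058/96889010407

Derivation:
S_14 takes values m ≡ 0 (mod 2) with |m| ≤ 14; P(S_14=m) = C(14,(14+m)/2) · (2/7)^((14+m)/2) · (5/7)^((14-m)/2).
Distribution: P(S=-14)=6103515625/678223072849, P(S=-12)=4882812500/96889010407, P(S=-10)=12695312500/96889010407, P(S=-8)=20312500000/96889010407, P(S=-6)=22343750000/96889010407, P(S=-4)=17875000000/96889010407, P(S=-2)=10725000000/96889010407, P(S=0)=34320000000/678223072849, P(S=2)=1716000000/96889010407, P(S=4)=457600000/96889010407, P(S=6)=91520000/96889010407, P(S=8)=13312000/96889010407, P(S=10)=1331200/96889010407, P(S=12)=81920/96889010407, P(S=14)=16384/678223072849
E[|S_14|] = Σ_m |m|·P(S_14=m) = 593198750058/96889010407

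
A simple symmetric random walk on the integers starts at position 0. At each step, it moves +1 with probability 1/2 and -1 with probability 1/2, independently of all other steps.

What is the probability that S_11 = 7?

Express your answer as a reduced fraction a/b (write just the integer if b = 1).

To reach position 7 after 11 steps: need 9 steps of +1 and 2 of -1.
Favorable paths: C(11,9) = 55
Total paths: 2^11 = 2048
P = 55/2048 = 55/2048

Answer: 55/2048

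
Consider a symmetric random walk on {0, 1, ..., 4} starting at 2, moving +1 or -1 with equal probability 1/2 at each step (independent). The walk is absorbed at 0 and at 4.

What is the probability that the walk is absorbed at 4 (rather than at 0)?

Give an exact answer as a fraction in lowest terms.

Answer: 1/2

Derivation:
Symmetric walk (p = 1/2): the harmonic-function argument gives P(hit 4 before 0 | start at 2) = a/N.
P = 2/4 = 1/2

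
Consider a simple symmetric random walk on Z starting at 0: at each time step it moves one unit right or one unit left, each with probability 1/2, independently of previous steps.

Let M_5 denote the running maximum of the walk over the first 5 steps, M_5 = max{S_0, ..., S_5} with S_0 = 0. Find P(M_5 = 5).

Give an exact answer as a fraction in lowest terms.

Answer: 1/32

Derivation:
Let M_5 = max(S_0,...,S_5). Use the reflection principle: for j ≥ 1, #{paths with M_5 ≥ j} = #{S_5 ≥ j} + #{S_5 ≥ j+1}.
By reflection, #{M_5 ≥ 5} = #{S_5 ≥ 5} + #{S_5 ≥ 6} = 1 + 0 = 1.
#{M_5 ≥ 6} = #{S_5 ≥ 6} + #{S_5 ≥ 7} = 0 + 0 = 0.
#{M_5 = 5} = 1 - 0 = 1.
P(M_5 = 5) = 1/32 = 1/32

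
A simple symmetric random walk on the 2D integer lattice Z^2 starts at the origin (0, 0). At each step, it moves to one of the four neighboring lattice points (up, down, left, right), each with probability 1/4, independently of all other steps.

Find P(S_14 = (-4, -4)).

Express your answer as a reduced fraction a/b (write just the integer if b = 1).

Let h be the number of horizontal steps (so 14-h are vertical). To end at (-4,-4) need (h-4)/2 right-steps and ((14-h)-4)/2 up-steps.
Sum over h with 4 ≤ h ≤ 10, h ≡ 0 (mod 2), 14-h ≡ 0 (mod 2):
h=4: C(14,4)·C(4,0)·C(10,3) = 1001·1·120 = 120120
h=6: C(14,6)·C(6,1)·C(8,2) = 3003·6·28 = 504504
h=8: C(14,8)·C(8,2)·C(6,1) = 3003·28·6 = 504504
h=10: C(14,10)·C(10,3)·C(4,0) = 1001·120·1 = 120120
Total favorable: 1249248
Total paths: 4^14 = 268435456
P = 1249248/268435456 = 39039/8388608

Answer: 39039/8388608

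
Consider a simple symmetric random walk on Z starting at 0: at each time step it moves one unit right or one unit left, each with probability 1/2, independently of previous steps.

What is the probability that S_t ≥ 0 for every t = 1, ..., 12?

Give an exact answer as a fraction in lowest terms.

Answer: 231/1024

Derivation:
Let f(t,s) = #length-t paths at position s with S_1..S_t all ≥ 0.
f(t,s) = f(t-1,s-1) + f(t-1,s+1) for s ≥ 0; f(t,s) = 0 for s < 0.
t=0: f(0,0)=1
t=1: f(1,1)=1
t=2: f(2,0)=1 f(2,2)=1
t=3: f(3,1)=2 f(3,3)=1
t=4: f(4,0)=2 f(4,2)=3 f(4,4)=1
t=5: f(5,1)=5 f(5,3)=4 f(5,5)=1
t=6: f(6,0)=5 f(6,2)=9 f(6,4)=5 f(6,6)=1
t=7: f(7,1)=14 f(7,3)=14 f(7,5)=6 f(7,7)=1
t=8: f(8,0)=14 f(8,2)=28 f(8,4)=20 f(8,6)=7 f(8,8)=1
t=9: f(9,1)=42 f(9,3)=48 f(9,5)=27 f(9,7)=8 f(9,9)=1
t=10: f(10,0)=42 f(10,2)=90 f(10,4)=75 f(10,6)=35 f(10,8)=9 f(10,10)=1
t=11: f(11,1)=132 f(11,3)=165 f(11,5)=110 f(11,7)=44 f(11,9)=10 f(11,11)=1
t=12: f(12,0)=132 f(12,2)=297 f(12,4)=275 f(12,6)=154 f(12,8)=54 f(12,10)=11 f(12,12)=1
Σ_s f(12,s) = 924
P = 924/4096 = 231/1024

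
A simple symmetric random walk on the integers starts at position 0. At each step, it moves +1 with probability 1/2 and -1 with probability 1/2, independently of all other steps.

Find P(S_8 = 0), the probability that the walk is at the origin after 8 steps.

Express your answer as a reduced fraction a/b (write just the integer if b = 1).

To return to 0 after 8 steps: need exactly 4 steps of +1 and 4 of -1.
Favorable paths: C(8,4) = 70
Total paths: 2^8 = 256
P = 70/256 = 35/128

Answer: 35/128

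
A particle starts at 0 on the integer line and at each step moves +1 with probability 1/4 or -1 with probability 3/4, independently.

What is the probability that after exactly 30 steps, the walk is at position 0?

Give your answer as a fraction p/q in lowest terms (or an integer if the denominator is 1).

Answer: 139110429284415/72057594037927936

Derivation:
To be at 0 after 30 steps: need exactly 15 steps of +1 and 15 of -1.
Number of such sequences: C(30,15) = 155117520
Each has probability (1/4)^15 · (3/4)^15 = 14348907/1152921504606846976
P = 155117520 · 14348907/1152921504606846976 = 139110429284415/72057594037927936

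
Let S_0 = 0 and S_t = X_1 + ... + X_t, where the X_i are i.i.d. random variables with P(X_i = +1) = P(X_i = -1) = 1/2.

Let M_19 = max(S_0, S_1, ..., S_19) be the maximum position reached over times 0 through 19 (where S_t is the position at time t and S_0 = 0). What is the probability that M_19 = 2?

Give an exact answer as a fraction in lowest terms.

Answer: 37791/262144

Derivation:
Let M_19 = max(S_0,...,S_19). Use the reflection principle: for j ≥ 1, #{paths with M_19 ≥ j} = #{S_19 ≥ j} + #{S_19 ≥ j+1}.
By reflection, #{M_19 ≥ 2} = #{S_19 ≥ 2} + #{S_19 ≥ 3} = 169766 + 169766 = 339532.
#{M_19 ≥ 3} = #{S_19 ≥ 3} + #{S_19 ≥ 4} = 169766 + 94184 = 263950.
#{M_19 = 2} = 339532 - 263950 = 75582.
P(M_19 = 2) = 75582/524288 = 37791/262144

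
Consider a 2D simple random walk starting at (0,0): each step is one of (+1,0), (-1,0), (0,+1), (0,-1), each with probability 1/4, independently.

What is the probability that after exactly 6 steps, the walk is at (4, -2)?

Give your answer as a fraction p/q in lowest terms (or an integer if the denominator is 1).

Answer: 15/4096

Derivation:
Let h be the number of horizontal steps (so 6-h are vertical). To end at (4,-2) need (h+4)/2 right-steps and ((6-h)-2)/2 up-steps.
Sum over h with 4 ≤ h ≤ 4, h ≡ 0 (mod 2), 6-h ≡ 0 (mod 2):
h=4: C(6,4)·C(4,4)·C(2,0) = 15·1·1 = 15
Total favorable: 15
Total paths: 4^6 = 4096
P = 15/4096 = 15/4096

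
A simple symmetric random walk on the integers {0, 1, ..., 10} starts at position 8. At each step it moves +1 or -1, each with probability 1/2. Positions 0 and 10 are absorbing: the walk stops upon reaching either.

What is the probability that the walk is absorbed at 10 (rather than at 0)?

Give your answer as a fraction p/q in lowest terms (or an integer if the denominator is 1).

Answer: 4/5

Derivation:
Symmetric walk (p = 1/2): the harmonic-function argument gives P(hit 10 before 0 | start at 8) = a/N.
P = 8/10 = 4/5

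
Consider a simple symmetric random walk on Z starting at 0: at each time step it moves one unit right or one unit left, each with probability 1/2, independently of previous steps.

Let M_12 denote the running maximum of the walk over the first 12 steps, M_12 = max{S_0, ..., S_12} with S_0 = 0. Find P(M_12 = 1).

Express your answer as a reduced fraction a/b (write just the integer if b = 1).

Answer: 99/512

Derivation:
Let M_12 = max(S_0,...,S_12). Use the reflection principle: for j ≥ 1, #{paths with M_12 ≥ j} = #{S_12 ≥ j} + #{S_12 ≥ j+1}.
By reflection, #{M_12 ≥ 1} = #{S_12 ≥ 1} + #{S_12 ≥ 2} = 1586 + 1586 = 3172.
#{M_12 ≥ 2} = #{S_12 ≥ 2} + #{S_12 ≥ 3} = 1586 + 794 = 2380.
#{M_12 = 1} = 3172 - 2380 = 792.
P(M_12 = 1) = 792/4096 = 99/512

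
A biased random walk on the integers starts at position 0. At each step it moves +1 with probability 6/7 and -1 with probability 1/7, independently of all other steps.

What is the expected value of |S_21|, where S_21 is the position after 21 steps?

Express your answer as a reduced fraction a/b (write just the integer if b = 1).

Answer: 170984741054589543/11398895185373143

Derivation:
S_21 takes values m ≡ 1 (mod 2) with |m| ≤ 21; P(S_21=m) = C(21,(21+m)/2) · (6/7)^((21+m)/2) · (1/7)^((21-m)/2).
Distribution: P(S=-21)=1/558545864083284007, P(S=-19)=18/79792266297612001, P(S=-17)=1080/79792266297612001, P(S=-15)=41040/79792266297612001, P(S=-13)=1108080/79792266297612001, P(S=-11)=22604832/79792266297612001, P(S=-9)=361677312/79792266297612001, P(S=-7)=32550958080/558545864083284007, P(S=-5)=48826437120/79792266297612001, P(S=-3)=423162455040/79792266297612001, P(S=-1)=3046769676288/79792266297612001, P(S=1)=18280618057728/79792266297612001, P(S=3)=91403090288640/79792266297612001, P(S=5)=379674375045120/79792266297612001, P(S=7)=9112185001082880/558545864083284007, P(S=9)=3644874000433152/79792266297612001, P(S=11)=8200966500974592/79792266297612001, P(S=13)=14472293825249280/79792266297612001, P(S=15)=19296391766999040/79792266297612001, P(S=17)=18280792200314880/79792266297612001, P(S=19)=10968475320188928/79792266297612001, P(S=21)=21936950640377856/558545864083284007
E[|S_21|] = Σ_m |m|·P(S_21=m) = 170984741054589543/11398895185373143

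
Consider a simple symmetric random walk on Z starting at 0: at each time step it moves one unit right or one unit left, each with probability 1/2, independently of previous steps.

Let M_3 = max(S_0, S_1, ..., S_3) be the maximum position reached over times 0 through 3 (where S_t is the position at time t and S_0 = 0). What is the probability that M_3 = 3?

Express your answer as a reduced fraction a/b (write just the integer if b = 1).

Answer: 1/8

Derivation:
Let M_3 = max(S_0,...,S_3). Use the reflection principle: for j ≥ 1, #{paths with M_3 ≥ j} = #{S_3 ≥ j} + #{S_3 ≥ j+1}.
By reflection, #{M_3 ≥ 3} = #{S_3 ≥ 3} + #{S_3 ≥ 4} = 1 + 0 = 1.
#{M_3 ≥ 4} = #{S_3 ≥ 4} + #{S_3 ≥ 5} = 0 + 0 = 0.
#{M_3 = 3} = 1 - 0 = 1.
P(M_3 = 3) = 1/8 = 1/8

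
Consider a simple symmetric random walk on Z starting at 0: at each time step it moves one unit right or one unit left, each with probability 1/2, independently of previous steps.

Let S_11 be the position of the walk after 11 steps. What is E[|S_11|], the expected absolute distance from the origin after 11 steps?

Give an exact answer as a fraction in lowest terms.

S_11 takes values m ≡ 1 (mod 2) with |m| ≤ 11; P(S_11=m) = C(11,(11+m)/2)/2^11.
Total paths: 2^11 = 2048
Distribution: P(S=-11)=1/2048, P(S=-9)=11/2048, P(S=-7)=55/2048, P(S=-5)=165/2048, P(S=-3)=330/2048, P(S=-1)=462/2048, P(S=1)=462/2048, P(S=3)=330/2048, P(S=5)=165/2048, P(S=7)=55/2048, P(S=9)=11/2048, P(S=11)=1/2048
E[|S_11|] = Σ_m |m|·P(S_11=m) = 5544/2048 = 693/256

Answer: 693/256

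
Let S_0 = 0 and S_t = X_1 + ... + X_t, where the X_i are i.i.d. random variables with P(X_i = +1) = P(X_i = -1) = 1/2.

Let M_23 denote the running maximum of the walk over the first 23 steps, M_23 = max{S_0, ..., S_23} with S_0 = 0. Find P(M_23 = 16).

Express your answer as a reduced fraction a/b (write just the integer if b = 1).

Let M_23 = max(S_0,...,S_23). Use the reflection principle: for j ≥ 1, #{paths with M_23 ≥ j} = #{S_23 ≥ j} + #{S_23 ≥ j+1}.
By reflection, #{M_23 ≥ 16} = #{S_23 ≥ 16} + #{S_23 ≥ 17} = 2048 + 2048 = 4096.
#{M_23 ≥ 17} = #{S_23 ≥ 17} + #{S_23 ≥ 18} = 2048 + 277 = 2325.
#{M_23 = 16} = 4096 - 2325 = 1771.
P(M_23 = 16) = 1771/8388608 = 1771/8388608

Answer: 1771/8388608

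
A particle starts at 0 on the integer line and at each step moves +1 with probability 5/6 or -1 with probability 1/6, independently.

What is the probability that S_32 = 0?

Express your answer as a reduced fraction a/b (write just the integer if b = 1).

Answer: 5095421600341796875/442147839441466715799552

Derivation:
To be at 0 after 32 steps: need exactly 16 steps of +1 and 16 of -1.
Number of such sequences: C(32,16) = 601080390
Each has probability (5/6)^16 · (1/6)^16 = 152587890625/7958661109946400884391936
P = 601080390 · 152587890625/7958661109946400884391936 = 5095421600341796875/442147839441466715799552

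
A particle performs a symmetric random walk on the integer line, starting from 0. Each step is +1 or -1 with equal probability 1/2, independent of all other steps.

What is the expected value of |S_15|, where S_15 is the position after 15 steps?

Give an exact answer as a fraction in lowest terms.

S_15 takes values m ≡ 1 (mod 2) with |m| ≤ 15; P(S_15=m) = C(15,(15+m)/2)/2^15.
Total paths: 2^15 = 32768
Distribution: P(S=-15)=1/32768, P(S=-13)=15/32768, P(S=-11)=105/32768, P(S=-9)=455/32768, P(S=-7)=1365/32768, P(S=-5)=3003/32768, P(S=-3)=5005/32768, P(S=-1)=6435/32768, P(S=1)=6435/32768, P(S=3)=5005/32768, P(S=5)=3003/32768, P(S=7)=1365/32768, P(S=9)=455/32768, P(S=11)=105/32768, P(S=13)=15/32768, P(S=15)=1/32768
E[|S_15|] = Σ_m |m|·P(S_15=m) = 102960/32768 = 6435/2048

Answer: 6435/2048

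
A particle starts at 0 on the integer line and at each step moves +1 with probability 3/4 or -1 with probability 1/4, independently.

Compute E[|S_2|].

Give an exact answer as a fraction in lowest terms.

Answer: 5/4

Derivation:
S_2 takes values m ≡ 0 (mod 2) with |m| ≤ 2; P(S_2=m) = C(2,(2+m)/2) · (3/4)^((2+m)/2) · (1/4)^((2-m)/2).
Distribution: P(S=-2)=1/16, P(S=0)=3/8, P(S=2)=9/16
E[|S_2|] = Σ_m |m|·P(S_2=m) = 5/4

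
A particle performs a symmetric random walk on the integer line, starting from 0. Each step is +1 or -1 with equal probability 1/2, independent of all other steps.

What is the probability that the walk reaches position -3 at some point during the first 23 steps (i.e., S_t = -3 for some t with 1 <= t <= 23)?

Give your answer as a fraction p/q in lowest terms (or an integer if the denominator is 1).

Answer: 2270193/4194304

Derivation:
Count via complement. Let g(t,s) = #length-t paths at position s with S_1..S_t all ≠ -3.
g(t,s) = g(t-1,s-1) + g(t-1,s+1) for s ≠ -3; g(t,-3) = 0.
t=0: g(0,0)=1
t=1: g(1,-1)=1 g(1,1)=1
t=2: g(2,-2)=1 g(2,0)=2 g(2,2)=1
t=3: g(3,-1)=3 g(3,1)=3 g(3,3)=1
t=4: g(4,-2)=3 g(4,0)=6 g(4,2)=4 g(4,4)=1
t=5: g(5,-1)=9 g(5,1)=10 g(5,3)=5 g(5,5)=1
t=6: g(6,-2)=9 g(6,0)=19 g(6,2)=15 g(6,4)=6 g(6,6)=1
t=7: g(7,-1)=28 g(7,1)=34 g(7,3)=21 g(7,5)=7 g(7,7)=1
t=8: g(8,-2)=28 g(8,0)=62 g(8,2)=55 g(8,4)=28 g(8,6)=8 g(8,8)=1
t=9: g(9,-1)=90 g(9,1)=117 g(9,3)=83 g(9,5)=36 g(9,7)=9 g(9,9)=1
t=10: g(10,-2)=90 g(10,0)=207 g(10,2)=200 g(10,4)=119 g(10,6)=45 g(10,8)=10 g(10,10)=1
t=11: g(11,-1)=297 g(11,1)=407 g(11,3)=319 g(11,5)=164 g(11,7)=55 g(11,9)=11 g(11,11)=1
t=12: g(12,-2)=297 g(12,0)=704 g(12,2)=726 g(12,4)=483 g(12,6)=219 g(12,8)=66 g(12,10)=12 g(12,12)=1
t=13: g(13,-1)=1001 g(13,1)=1430 g(13,3)=1209 g(13,5)=702 g(13,7)=285 g(13,9)=78 g(13,11)=13 g(13,13)=1
t=14: g(14,-2)=1001 g(14,0)=2431 g(14,2)=2639 g(14,4)=1911 g(14,6)=987 g(14,8)=363 g(14,10)=91 g(14,12)=14 g(14,14)=1
t=15: g(15,-1)=3432 g(15,1)=5070 g(15,3)=4550 g(15,5)=2898 g(15,7)=1350 g(15,9)=454 g(15,11)=105 g(15,13)=15 g(15,15)=1
t=16: g(16,-2)=3432 g(16,0)=8502 g(16,2)=9620 g(16,4)=7448 g(16,6)=4248 g(16,8)=1804 g(16,10)=559 g(16,12)=120 g(16,14)=16 g(16,16)=1
t=17: g(17,-1)=11934 g(17,1)=18122 g(17,3)=17068 g(17,5)=11696 g(17,7)=6052 g(17,9)=2363 g(17,11)=679 g(17,13)=136 g(17,15)=17 g(17,17)=1
t=18: g(18,-2)=11934 g(18,0)=30056 g(18,2)=35190 g(18,4)=28764 g(18,6)=17748 g(18,8)=8415 g(18,10)=3042 g(18,12)=815 g(18,14)=153 g(18,16)=18 g(18,18)=1
t=19: g(19,-1)=41990 g(19,1)=65246 g(19,3)=63954 g(19,5)=46512 g(19,7)=26163 g(19,9)=11457 g(19,11)=3857 g(19,13)=968 g(19,15)=171 g(19,17)=19 g(19,19)=1
t=20: g(20,-2)=41990 g(20,0)=107236 g(20,2)=129200 g(20,4)=110466 g(20,6)=72675 g(20,8)=37620 g(20,10)=15314 g(20,12)=4825 g(20,14)=1139 g(20,16)=190 g(20,18)=20 g(20,20)=1
t=21: g(21,-1)=149226 g(21,1)=236436 g(21,3)=239666 g(21,5)=183141 g(21,7)=110295 g(21,9)=52934 g(21,11)=20139 g(21,13)=5964 g(21,15)=1329 g(21,17)=210 g(21,19)=21 g(21,21)=1
t=22: g(22,-2)=149226 g(22,0)=385662 g(22,2)=476102 g(22,4)=422807 g(22,6)=293436 g(22,8)=163229 g(22,10)=73073 g(22,12)=26103 g(22,14)=7293 g(22,16)=1539 g(22,18)=231 g(22,20)=22 g(22,22)=1
t=23: g(23,-1)=534888 g(23,1)=861764 g(23,3)=898909 g(23,5)=716243 g(23,7)=456665 g(23,9)=236302 g(23,11)=99176 g(23,13)=33396 g(23,15)=8832 g(23,17)=1770 g(23,19)=253 g(23,21)=23 g(23,23)=1
Paths never hitting -3: Σ_s g(23,s) = 3848222
Paths hitting -3: 2^23 - 3848222 = 4540386
P = 4540386/8388608 = 2270193/4194304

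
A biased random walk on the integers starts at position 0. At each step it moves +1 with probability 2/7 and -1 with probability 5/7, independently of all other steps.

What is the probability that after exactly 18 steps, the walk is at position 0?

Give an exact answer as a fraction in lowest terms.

To be at 0 after 18 steps: need exactly 9 steps of +1 and 9 of -1.
Number of such sequences: C(18,9) = 48620
Each has probability (2/7)^9 · (5/7)^9 = 1000000000/1628413597910449
P = 48620 · 1000000000/1628413597910449 = 48620000000000/1628413597910449

Answer: 48620000000000/1628413597910449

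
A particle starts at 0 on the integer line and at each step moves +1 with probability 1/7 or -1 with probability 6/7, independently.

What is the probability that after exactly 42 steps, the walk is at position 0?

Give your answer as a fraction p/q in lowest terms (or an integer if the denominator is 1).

Answer: 11807736423384981609004400640/311973482284542371301330321821976049

Derivation:
To be at 0 after 42 steps: need exactly 21 steps of +1 and 21 of -1.
Number of such sequences: C(42,21) = 538257874440
Each has probability (1/7)^21 · (6/7)^21 = 21936950640377856/311973482284542371301330321821976049
P = 538257874440 · 21936950640377856/311973482284542371301330321821976049 = 11807736423384981609004400640/311973482284542371301330321821976049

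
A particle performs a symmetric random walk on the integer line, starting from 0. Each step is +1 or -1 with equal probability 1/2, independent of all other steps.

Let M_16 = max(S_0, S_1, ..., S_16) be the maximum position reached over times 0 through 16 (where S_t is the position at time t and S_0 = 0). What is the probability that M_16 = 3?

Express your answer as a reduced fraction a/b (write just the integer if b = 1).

Answer: 1001/8192

Derivation:
Let M_16 = max(S_0,...,S_16). Use the reflection principle: for j ≥ 1, #{paths with M_16 ≥ j} = #{S_16 ≥ j} + #{S_16 ≥ j+1}.
By reflection, #{M_16 ≥ 3} = #{S_16 ≥ 3} + #{S_16 ≥ 4} = 14893 + 14893 = 29786.
#{M_16 ≥ 4} = #{S_16 ≥ 4} + #{S_16 ≥ 5} = 14893 + 6885 = 21778.
#{M_16 = 3} = 29786 - 21778 = 8008.
P(M_16 = 3) = 8008/65536 = 1001/8192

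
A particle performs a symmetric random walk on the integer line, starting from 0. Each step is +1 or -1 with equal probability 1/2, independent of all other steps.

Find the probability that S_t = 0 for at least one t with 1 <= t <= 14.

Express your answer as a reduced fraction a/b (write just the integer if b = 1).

Count via complement. Let g(t,s) = #length-t paths at position s with S_1..S_t all ≠ 0.
g(t,s) = g(t-1,s-1) + g(t-1,s+1) for s ≠ 0; g(t,0) = 0.
t=0: g(0,0)=1
t=1: g(1,-1)=1 g(1,1)=1
t=2: g(2,-2)=1 g(2,2)=1
t=3: g(3,-3)=1 g(3,-1)=1 g(3,1)=1 g(3,3)=1
t=4: g(4,-4)=1 g(4,-2)=2 g(4,2)=2 g(4,4)=1
t=5: g(5,-5)=1 g(5,-3)=3 g(5,-1)=2 g(5,1)=2 g(5,3)=3 g(5,5)=1
t=6: g(6,-6)=1 g(6,-4)=4 g(6,-2)=5 g(6,2)=5 g(6,4)=4 g(6,6)=1
t=7: g(7,-7)=1 g(7,-5)=5 g(7,-3)=9 g(7,-1)=5 g(7,1)=5 g(7,3)=9 g(7,5)=5 g(7,7)=1
t=8: g(8,-8)=1 g(8,-6)=6 g(8,-4)=14 g(8,-2)=14 g(8,2)=14 g(8,4)=14 g(8,6)=6 g(8,8)=1
t=9: g(9,-9)=1 g(9,-7)=7 g(9,-5)=20 g(9,-3)=28 g(9,-1)=14 g(9,1)=14 g(9,3)=28 g(9,5)=20 g(9,7)=7 g(9,9)=1
t=10: g(10,-10)=1 g(10,-8)=8 g(10,-6)=27 g(10,-4)=48 g(10,-2)=42 g(10,2)=42 g(10,4)=48 g(10,6)=27 g(10,8)=8 g(10,10)=1
t=11: g(11,-11)=1 g(11,-9)=9 g(11,-7)=35 g(11,-5)=75 g(11,-3)=90 g(11,-1)=42 g(11,1)=42 g(11,3)=90 g(11,5)=75 g(11,7)=35 g(11,9)=9 g(11,11)=1
t=12: g(12,-12)=1 g(12,-10)=10 g(12,-8)=44 g(12,-6)=110 g(12,-4)=165 g(12,-2)=132 g(12,2)=132 g(12,4)=165 g(12,6)=110 g(12,8)=44 g(12,10)=10 g(12,12)=1
t=13: g(13,-13)=1 g(13,-11)=11 g(13,-9)=54 g(13,-7)=154 g(13,-5)=275 g(13,-3)=297 g(13,-1)=132 g(13,1)=132 g(13,3)=297 g(13,5)=275 g(13,7)=154 g(13,9)=54 g(13,11)=11 g(13,13)=1
t=14: g(14,-14)=1 g(14,-12)=12 g(14,-10)=65 g(14,-8)=208 g(14,-6)=429 g(14,-4)=572 g(14,-2)=429 g(14,2)=429 g(14,4)=572 g(14,6)=429 g(14,8)=208 g(14,10)=65 g(14,12)=12 g(14,14)=1
Paths never hitting 0: Σ_s g(14,s) = 3432
Paths hitting 0: 2^14 - 3432 = 12952
P = 12952/16384 = 1619/2048

Answer: 1619/2048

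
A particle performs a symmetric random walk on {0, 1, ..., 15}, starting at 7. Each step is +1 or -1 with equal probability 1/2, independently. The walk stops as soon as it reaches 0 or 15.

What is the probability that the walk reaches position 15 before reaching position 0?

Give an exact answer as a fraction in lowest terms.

Symmetric walk (p = 1/2): the harmonic-function argument gives P(hit 15 before 0 | start at 7) = a/N.
P = 7/15 = 7/15

Answer: 7/15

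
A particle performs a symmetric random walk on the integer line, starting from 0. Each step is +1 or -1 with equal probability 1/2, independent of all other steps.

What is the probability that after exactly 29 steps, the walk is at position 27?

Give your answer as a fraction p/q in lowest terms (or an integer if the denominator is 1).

Answer: 29/536870912

Derivation:
To reach position 27 after 29 steps: need 28 steps of +1 and 1 of -1.
Favorable paths: C(29,28) = 29
Total paths: 2^29 = 536870912
P = 29/536870912 = 29/536870912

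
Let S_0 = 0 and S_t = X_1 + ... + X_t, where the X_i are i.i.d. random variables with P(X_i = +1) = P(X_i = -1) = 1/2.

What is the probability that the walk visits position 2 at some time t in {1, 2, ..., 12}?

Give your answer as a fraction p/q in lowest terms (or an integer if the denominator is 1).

Answer: 595/1024

Derivation:
Count via complement. Let g(t,s) = #length-t paths at position s with S_1..S_t all ≠ 2.
g(t,s) = g(t-1,s-1) + g(t-1,s+1) for s ≠ 2; g(t,2) = 0.
t=0: g(0,0)=1
t=1: g(1,-1)=1 g(1,1)=1
t=2: g(2,-2)=1 g(2,0)=2
t=3: g(3,-3)=1 g(3,-1)=3 g(3,1)=2
t=4: g(4,-4)=1 g(4,-2)=4 g(4,0)=5
t=5: g(5,-5)=1 g(5,-3)=5 g(5,-1)=9 g(5,1)=5
t=6: g(6,-6)=1 g(6,-4)=6 g(6,-2)=14 g(6,0)=14
t=7: g(7,-7)=1 g(7,-5)=7 g(7,-3)=20 g(7,-1)=28 g(7,1)=14
t=8: g(8,-8)=1 g(8,-6)=8 g(8,-4)=27 g(8,-2)=48 g(8,0)=42
t=9: g(9,-9)=1 g(9,-7)=9 g(9,-5)=35 g(9,-3)=75 g(9,-1)=90 g(9,1)=42
t=10: g(10,-10)=1 g(10,-8)=10 g(10,-6)=44 g(10,-4)=110 g(10,-2)=165 g(10,0)=132
t=11: g(11,-11)=1 g(11,-9)=11 g(11,-7)=54 g(11,-5)=154 g(11,-3)=275 g(11,-1)=297 g(11,1)=132
t=12: g(12,-12)=1 g(12,-10)=12 g(12,-8)=65 g(12,-6)=208 g(12,-4)=429 g(12,-2)=572 g(12,0)=429
Paths never hitting 2: Σ_s g(12,s) = 1716
Paths hitting 2: 2^12 - 1716 = 2380
P = 2380/4096 = 595/1024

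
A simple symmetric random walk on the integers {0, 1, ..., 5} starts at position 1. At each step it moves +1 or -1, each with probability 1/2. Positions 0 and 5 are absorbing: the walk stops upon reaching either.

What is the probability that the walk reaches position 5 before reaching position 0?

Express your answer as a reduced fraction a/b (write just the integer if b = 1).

Answer: 1/5

Derivation:
Symmetric walk (p = 1/2): the harmonic-function argument gives P(hit 5 before 0 | start at 1) = a/N.
P = 1/5 = 1/5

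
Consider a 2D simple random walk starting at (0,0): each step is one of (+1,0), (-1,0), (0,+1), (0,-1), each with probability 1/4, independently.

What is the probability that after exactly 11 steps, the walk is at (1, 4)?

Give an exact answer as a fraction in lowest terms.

Let h be the number of horizontal steps (so 11-h are vertical). To end at (1,4) need (h+1)/2 right-steps and ((11-h)+4)/2 up-steps.
Sum over h with 1 ≤ h ≤ 7, h ≡ 1 (mod 2), 11-h ≡ 0 (mod 2):
h=1: C(11,1)·C(1,1)·C(10,7) = 11·1·120 = 1320
h=3: C(11,3)·C(3,2)·C(8,6) = 165·3·28 = 13860
h=5: C(11,5)·C(5,3)·C(6,5) = 462·10·6 = 27720
h=7: C(11,7)·C(7,4)·C(4,4) = 330·35·1 = 11550
Total favorable: 54450
Total paths: 4^11 = 4194304
P = 54450/4194304 = 27225/2097152

Answer: 27225/2097152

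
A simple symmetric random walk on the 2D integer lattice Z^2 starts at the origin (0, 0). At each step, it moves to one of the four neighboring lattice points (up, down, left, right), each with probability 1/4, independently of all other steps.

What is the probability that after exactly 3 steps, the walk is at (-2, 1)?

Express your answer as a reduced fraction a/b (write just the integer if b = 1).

Let h be the number of horizontal steps (so 3-h are vertical). To end at (-2,1) need (h-2)/2 right-steps and ((3-h)+1)/2 up-steps.
Sum over h with 2 ≤ h ≤ 2, h ≡ 0 (mod 2), 3-h ≡ 1 (mod 2):
h=2: C(3,2)·C(2,0)·C(1,1) = 3·1·1 = 3
Total favorable: 3
Total paths: 4^3 = 64
P = 3/64 = 3/64

Answer: 3/64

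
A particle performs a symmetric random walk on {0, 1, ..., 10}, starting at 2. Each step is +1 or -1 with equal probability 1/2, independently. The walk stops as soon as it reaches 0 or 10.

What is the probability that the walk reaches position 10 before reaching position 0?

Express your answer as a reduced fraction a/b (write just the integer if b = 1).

Answer: 1/5

Derivation:
Symmetric walk (p = 1/2): the harmonic-function argument gives P(hit 10 before 0 | start at 2) = a/N.
P = 2/10 = 1/5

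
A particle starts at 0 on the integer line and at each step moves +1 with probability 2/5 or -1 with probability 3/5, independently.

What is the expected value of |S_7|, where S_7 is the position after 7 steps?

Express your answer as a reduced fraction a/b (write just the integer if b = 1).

S_7 takes values m ≡ 1 (mod 2) with |m| ≤ 7; P(S_7=m) = C(7,(7+m)/2) · (2/5)^((7+m)/2) · (3/5)^((7-m)/2).
Distribution: P(S=-7)=2187/78125, P(S=-5)=10206/78125, P(S=-3)=20412/78125, P(S=-1)=4536/15625, P(S=1)=3024/15625, P(S=3)=6048/78125, P(S=5)=1344/78125, P(S=7)=128/78125
E[|S_7|] = Σ_m |m|·P(S_7=m) = 38227/15625

Answer: 38227/15625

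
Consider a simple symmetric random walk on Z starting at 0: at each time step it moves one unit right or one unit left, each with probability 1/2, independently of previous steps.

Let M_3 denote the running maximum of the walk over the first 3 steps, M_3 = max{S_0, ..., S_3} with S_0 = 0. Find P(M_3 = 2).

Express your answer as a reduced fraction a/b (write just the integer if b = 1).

Let M_3 = max(S_0,...,S_3). Use the reflection principle: for j ≥ 1, #{paths with M_3 ≥ j} = #{S_3 ≥ j} + #{S_3 ≥ j+1}.
By reflection, #{M_3 ≥ 2} = #{S_3 ≥ 2} + #{S_3 ≥ 3} = 1 + 1 = 2.
#{M_3 ≥ 3} = #{S_3 ≥ 3} + #{S_3 ≥ 4} = 1 + 0 = 1.
#{M_3 = 2} = 2 - 1 = 1.
P(M_3 = 2) = 1/8 = 1/8

Answer: 1/8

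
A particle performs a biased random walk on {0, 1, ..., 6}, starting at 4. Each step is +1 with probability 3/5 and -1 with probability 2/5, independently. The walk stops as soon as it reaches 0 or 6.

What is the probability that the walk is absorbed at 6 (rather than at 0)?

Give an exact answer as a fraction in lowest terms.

Answer: 117/133

Derivation:
Biased walk: p = 3/5, q = 2/5, r = q/p = 2/3
Gambler's ruin: P(hit 6 before 0 | start at 4) = (1 - r^a)/(1 - r^N)
r^4 = 16/81; r^6 = 64/729
P = (1 - 16/81) / (1 - 64/729) = 65/81 / 665/729 = 117/133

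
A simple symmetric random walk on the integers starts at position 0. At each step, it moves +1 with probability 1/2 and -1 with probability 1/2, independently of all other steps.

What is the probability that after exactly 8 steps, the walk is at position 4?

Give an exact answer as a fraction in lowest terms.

To reach position 4 after 8 steps: need 6 steps of +1 and 2 of -1.
Favorable paths: C(8,6) = 28
Total paths: 2^8 = 256
P = 28/256 = 7/64

Answer: 7/64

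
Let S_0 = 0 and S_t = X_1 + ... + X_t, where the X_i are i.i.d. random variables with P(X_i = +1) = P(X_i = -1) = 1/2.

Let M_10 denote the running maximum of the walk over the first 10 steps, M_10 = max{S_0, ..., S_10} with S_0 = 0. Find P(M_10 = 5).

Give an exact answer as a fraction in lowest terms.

Let M_10 = max(S_0,...,S_10). Use the reflection principle: for j ≥ 1, #{paths with M_10 ≥ j} = #{S_10 ≥ j} + #{S_10 ≥ j+1}.
By reflection, #{M_10 ≥ 5} = #{S_10 ≥ 5} + #{S_10 ≥ 6} = 56 + 56 = 112.
#{M_10 ≥ 6} = #{S_10 ≥ 6} + #{S_10 ≥ 7} = 56 + 11 = 67.
#{M_10 = 5} = 112 - 67 = 45.
P(M_10 = 5) = 45/1024 = 45/1024

Answer: 45/1024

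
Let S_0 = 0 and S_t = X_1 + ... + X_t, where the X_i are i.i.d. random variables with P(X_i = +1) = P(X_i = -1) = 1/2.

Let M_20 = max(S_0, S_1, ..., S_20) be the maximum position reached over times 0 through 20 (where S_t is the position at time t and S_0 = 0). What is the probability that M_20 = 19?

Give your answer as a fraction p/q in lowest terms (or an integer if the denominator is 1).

Let M_20 = max(S_0,...,S_20). Use the reflection principle: for j ≥ 1, #{paths with M_20 ≥ j} = #{S_20 ≥ j} + #{S_20 ≥ j+1}.
By reflection, #{M_20 ≥ 19} = #{S_20 ≥ 19} + #{S_20 ≥ 20} = 1 + 1 = 2.
#{M_20 ≥ 20} = #{S_20 ≥ 20} + #{S_20 ≥ 21} = 1 + 0 = 1.
#{M_20 = 19} = 2 - 1 = 1.
P(M_20 = 19) = 1/1048576 = 1/1048576

Answer: 1/1048576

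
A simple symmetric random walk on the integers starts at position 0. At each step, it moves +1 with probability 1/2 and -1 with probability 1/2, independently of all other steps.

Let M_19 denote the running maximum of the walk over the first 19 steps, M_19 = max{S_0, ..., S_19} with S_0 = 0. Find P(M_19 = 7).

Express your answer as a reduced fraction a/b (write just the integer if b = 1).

Answer: 6783/131072

Derivation:
Let M_19 = max(S_0,...,S_19). Use the reflection principle: for j ≥ 1, #{paths with M_19 ≥ j} = #{S_19 ≥ j} + #{S_19 ≥ j+1}.
By reflection, #{M_19 ≥ 7} = #{S_19 ≥ 7} + #{S_19 ≥ 8} = 43796 + 16664 = 60460.
#{M_19 ≥ 8} = #{S_19 ≥ 8} + #{S_19 ≥ 9} = 16664 + 16664 = 33328.
#{M_19 = 7} = 60460 - 33328 = 27132.
P(M_19 = 7) = 27132/524288 = 6783/131072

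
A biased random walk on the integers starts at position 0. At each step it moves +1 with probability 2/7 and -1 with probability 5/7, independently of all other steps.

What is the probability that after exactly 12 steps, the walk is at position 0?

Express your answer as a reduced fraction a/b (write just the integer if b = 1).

To be at 0 after 12 steps: need exactly 6 steps of +1 and 6 of -1.
Number of such sequences: C(12,6) = 924
Each has probability (2/7)^6 · (5/7)^6 = 1000000/13841287201
P = 924 · 1000000/13841287201 = 132000000/1977326743

Answer: 132000000/1977326743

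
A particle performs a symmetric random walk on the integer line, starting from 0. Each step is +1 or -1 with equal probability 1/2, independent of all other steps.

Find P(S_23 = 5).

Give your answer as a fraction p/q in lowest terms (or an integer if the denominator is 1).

Answer: 408595/4194304

Derivation:
To reach position 5 after 23 steps: need 14 steps of +1 and 9 of -1.
Favorable paths: C(23,14) = 817190
Total paths: 2^23 = 8388608
P = 817190/8388608 = 408595/4194304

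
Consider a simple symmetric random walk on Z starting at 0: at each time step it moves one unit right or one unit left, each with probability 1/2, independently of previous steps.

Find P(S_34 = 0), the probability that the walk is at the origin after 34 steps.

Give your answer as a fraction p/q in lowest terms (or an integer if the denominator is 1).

Answer: 583401555/4294967296

Derivation:
To return to 0 after 34 steps: need exactly 17 steps of +1 and 17 of -1.
Favorable paths: C(34,17) = 2333606220
Total paths: 2^34 = 17179869184
P = 2333606220/17179869184 = 583401555/4294967296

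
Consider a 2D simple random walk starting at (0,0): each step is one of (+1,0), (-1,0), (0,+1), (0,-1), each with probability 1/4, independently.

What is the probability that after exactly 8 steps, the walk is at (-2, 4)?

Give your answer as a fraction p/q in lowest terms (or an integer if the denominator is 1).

Answer: 7/1024

Derivation:
Let h be the number of horizontal steps (so 8-h are vertical). To end at (-2,4) need (h-2)/2 right-steps and ((8-h)+4)/2 up-steps.
Sum over h with 2 ≤ h ≤ 4, h ≡ 0 (mod 2), 8-h ≡ 0 (mod 2):
h=2: C(8,2)·C(2,0)·C(6,5) = 28·1·6 = 168
h=4: C(8,4)·C(4,1)·C(4,4) = 70·4·1 = 280
Total favorable: 448
Total paths: 4^8 = 65536
P = 448/65536 = 7/1024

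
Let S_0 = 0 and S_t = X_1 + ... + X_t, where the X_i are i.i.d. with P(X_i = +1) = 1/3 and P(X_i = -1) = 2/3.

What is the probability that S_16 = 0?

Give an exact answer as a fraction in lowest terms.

Answer: 366080/4782969

Derivation:
To be at 0 after 16 steps: need exactly 8 steps of +1 and 8 of -1.
Number of such sequences: C(16,8) = 12870
Each has probability (1/3)^8 · (2/3)^8 = 256/43046721
P = 12870 · 256/43046721 = 366080/4782969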